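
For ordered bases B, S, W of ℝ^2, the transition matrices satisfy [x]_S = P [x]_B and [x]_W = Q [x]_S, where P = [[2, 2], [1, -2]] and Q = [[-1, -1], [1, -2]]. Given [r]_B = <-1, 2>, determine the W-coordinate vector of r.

First [r]_S = P [r]_B = <2, -5>.
Then [r]_W = Q [r]_S = <3, 12>.

<3, 12>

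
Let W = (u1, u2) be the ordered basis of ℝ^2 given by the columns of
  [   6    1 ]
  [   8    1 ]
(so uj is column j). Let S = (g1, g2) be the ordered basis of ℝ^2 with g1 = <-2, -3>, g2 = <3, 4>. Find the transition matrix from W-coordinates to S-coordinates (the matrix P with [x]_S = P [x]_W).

[[0, 1], [2, 1]]

Let M have columns uj and N have columns gj. Then for every x, N [x]_S = x = M [x]_W, so P = N^(-1) M.
Since det N = 1, N^(-1) has integer entries; multiplying gives P = [[0, 1], [2, 1]].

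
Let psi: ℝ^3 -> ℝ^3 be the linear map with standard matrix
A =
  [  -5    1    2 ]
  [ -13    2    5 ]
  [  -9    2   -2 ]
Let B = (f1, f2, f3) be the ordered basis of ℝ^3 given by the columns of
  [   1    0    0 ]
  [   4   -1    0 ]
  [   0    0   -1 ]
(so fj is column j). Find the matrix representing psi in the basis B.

The j-th column of [psi]_B is [psi(fj)]_B.
psi(f1) = A f1 = <-1, -5, -1> = -f1 + f2 + f3, so column 1 is <-1, 1, 1>.
Repeating for f2, f3 and assembling the columns gives [[-1, -1, -2], [1, -2, -3], [1, 2, -2]].

[[-1, -1, -2], [1, -2, -3], [1, 2, -2]]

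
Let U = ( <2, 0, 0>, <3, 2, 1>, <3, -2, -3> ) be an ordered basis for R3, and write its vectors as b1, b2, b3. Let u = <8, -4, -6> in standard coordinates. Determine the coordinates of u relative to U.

[u]_U is the unique c with M c = u, where M has columns b1, ..., b3.
Row-reducing the augmented matrix [M | u] gives c = (1, 0, 2).
Check: b1 + 0·b2 + 2b3 = <8, -4, -6>.

<1, 0, 2>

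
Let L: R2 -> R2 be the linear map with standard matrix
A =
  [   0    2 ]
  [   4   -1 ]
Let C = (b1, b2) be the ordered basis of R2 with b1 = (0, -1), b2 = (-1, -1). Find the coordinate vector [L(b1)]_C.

Column 1 of [L]_C is the C-coordinate vector of L(b1).
In standard coordinates L(b1) = A b1 = (-2, 1).
Converting to C: (-2, 1) = -3b1 + 2b2, so the coordinate vector is (-3, 2).

(-3, 2)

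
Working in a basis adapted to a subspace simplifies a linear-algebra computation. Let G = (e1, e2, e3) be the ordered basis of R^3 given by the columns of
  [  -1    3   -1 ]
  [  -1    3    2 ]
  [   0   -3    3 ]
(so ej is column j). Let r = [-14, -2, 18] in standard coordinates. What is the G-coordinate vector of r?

[r]_G is the unique c with M c = r, where M has columns e1, ..., e3.
Gaussian elimination on [M | r] yields c = (4, -2, 4).
Check: 4e1 - 2e2 + 4e3 = [-14, -2, 18].

[4, -2, 4]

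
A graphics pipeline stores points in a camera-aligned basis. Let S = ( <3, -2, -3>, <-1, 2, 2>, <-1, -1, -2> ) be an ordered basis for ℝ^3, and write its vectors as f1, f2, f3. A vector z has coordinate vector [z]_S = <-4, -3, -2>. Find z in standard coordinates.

<-7, 4, 10>

The coordinates say z = -4f1 - 3f2 - 2f3; adding the scaled basis vectors gives <-7, 4, 10>.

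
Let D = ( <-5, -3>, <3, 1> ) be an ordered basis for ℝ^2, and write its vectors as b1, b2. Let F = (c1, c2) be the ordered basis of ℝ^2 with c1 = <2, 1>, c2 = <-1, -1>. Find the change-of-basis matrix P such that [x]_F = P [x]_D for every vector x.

Take x = bj: its D-coordinates are the j-th standard unit vector, so P e_j — column j of P — equals [bj]_F.
b1 = -2c1 + c2, giving column 1 = <-2, 1>; repeating for each j gives P = [[-2, 2], [1, 1]].

[[-2, 2], [1, 1]]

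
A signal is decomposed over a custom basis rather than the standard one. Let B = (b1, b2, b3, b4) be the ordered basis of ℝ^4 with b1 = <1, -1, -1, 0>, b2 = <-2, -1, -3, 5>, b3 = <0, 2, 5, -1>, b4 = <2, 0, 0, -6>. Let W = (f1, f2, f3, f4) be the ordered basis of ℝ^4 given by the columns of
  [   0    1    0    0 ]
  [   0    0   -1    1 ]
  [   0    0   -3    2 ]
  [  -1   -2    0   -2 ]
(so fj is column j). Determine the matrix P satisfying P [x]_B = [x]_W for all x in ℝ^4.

[[2, -1, -1, 2], [1, -2, 0, 2], [-1, 1, -1, 0], [-2, 0, 1, 0]]

Column j of P is [bj]_W, since P maps B-coordinates to W-coordinates.
Expressing b1 in W: b1 = 2f1 + f2 - f3 - 2f4, so column 1 of P is <2, 1, -1, -2>.
Doing the same for each bj gives P = [[2, -1, -1, 2], [1, -2, 0, 2], [-1, 1, -1, 0], [-2, 0, 1, 0]].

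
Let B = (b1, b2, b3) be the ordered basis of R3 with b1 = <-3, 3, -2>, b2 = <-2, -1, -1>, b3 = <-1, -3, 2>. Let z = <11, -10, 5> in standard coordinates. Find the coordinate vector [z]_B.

<-4, 1, -1>

We seek scalars with c_1 b1 + ... + c_3 b3 = z; equivalently solve M c = z where the columns of M are b1, ..., b3.
Gaussian elimination on [M | z] yields c = (-4, 1, -1).
Check: -4b1 + b2 - b3 = <11, -10, 5>.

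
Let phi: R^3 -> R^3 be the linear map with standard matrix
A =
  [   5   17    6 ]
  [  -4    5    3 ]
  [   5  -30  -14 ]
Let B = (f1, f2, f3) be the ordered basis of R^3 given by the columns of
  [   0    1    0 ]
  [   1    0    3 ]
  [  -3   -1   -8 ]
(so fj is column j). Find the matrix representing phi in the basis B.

[[-1, 2, -3], [-1, -1, 3], [-1, -3, -2]]

With P the matrix whose columns are f1, ..., f3, [phi]_B = P^(-1) A P.
Column by column: phi(f1) = A f1 = (-1, -4, 12); its B-coordinates (-1, -1, -1) give column 1.
Continuing for each basis vector yields [phi]_B = [[-1, 2, -3], [-1, -1, 3], [-1, -3, -2]].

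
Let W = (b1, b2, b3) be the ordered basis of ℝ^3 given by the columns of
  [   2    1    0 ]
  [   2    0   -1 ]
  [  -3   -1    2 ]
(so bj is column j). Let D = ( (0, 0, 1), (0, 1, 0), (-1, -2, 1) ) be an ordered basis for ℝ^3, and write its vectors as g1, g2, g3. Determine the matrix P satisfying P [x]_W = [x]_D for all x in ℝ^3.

Take x = bj: its W-coordinates are the j-th standard unit vector, so P e_j — column j of P — equals [bj]_D.
b1 = -g1 - 2g2 - 2g3, giving column 1 = (-1, -2, -2); repeating for each j gives P = [[-1, 0, 2], [-2, -2, -1], [-2, -1, 0]].

[[-1, 0, 2], [-2, -2, -1], [-2, -1, 0]]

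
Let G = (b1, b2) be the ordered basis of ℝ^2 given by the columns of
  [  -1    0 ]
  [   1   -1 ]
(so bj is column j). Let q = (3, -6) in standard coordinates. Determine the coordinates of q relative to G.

Write q = c_1 b1 + c_2 b2 and solve for the c_i.
System: -c_1 + 0c_2 = 3, c_1 - c_2 = -6; solving gives c_1 = -3, c_2 = 3.
Check: -3b1 + 3b2 = (3, -6).

(-3, 3)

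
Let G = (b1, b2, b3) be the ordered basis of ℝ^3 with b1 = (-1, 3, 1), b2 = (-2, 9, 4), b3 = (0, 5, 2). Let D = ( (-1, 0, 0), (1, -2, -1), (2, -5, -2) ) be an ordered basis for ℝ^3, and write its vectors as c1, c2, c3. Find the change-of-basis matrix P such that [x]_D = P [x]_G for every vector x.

Take x = bj: its G-coordinates are the j-th standard unit vector, so P e_j — column j of P — equals [bj]_D.
b1 = 0·c1 + c2 - c3, giving column 1 = (0, 1, -1); repeating for each j gives P = [[0, -2, -2], [1, -2, 0], [-1, -1, -1]].

[[0, -2, -2], [1, -2, 0], [-1, -1, -1]]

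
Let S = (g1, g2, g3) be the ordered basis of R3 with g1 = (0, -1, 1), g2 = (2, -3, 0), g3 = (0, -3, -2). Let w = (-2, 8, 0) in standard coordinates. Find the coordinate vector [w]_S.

(-2, -1, -1)

Write w = c_1 g1 + ... + c_3 g3 and solve for the c_i.
Solving this 3x3 system gives c = (-2, -1, -1).
Check: -2g1 - g2 - g3 = (-2, 8, 0).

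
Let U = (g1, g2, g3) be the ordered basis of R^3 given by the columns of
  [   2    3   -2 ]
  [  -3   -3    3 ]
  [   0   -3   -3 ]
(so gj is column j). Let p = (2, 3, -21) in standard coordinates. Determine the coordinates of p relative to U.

We seek scalars with c_1 g1 + ... + c_3 g3 = p; equivalently solve M c = p where the columns of M are g1, ..., g3.
Solving this 3x3 system gives c = (-2, 4, 3).
Check: -2g1 + 4g2 + 3g3 = (2, 3, -21).

(-2, 4, 3)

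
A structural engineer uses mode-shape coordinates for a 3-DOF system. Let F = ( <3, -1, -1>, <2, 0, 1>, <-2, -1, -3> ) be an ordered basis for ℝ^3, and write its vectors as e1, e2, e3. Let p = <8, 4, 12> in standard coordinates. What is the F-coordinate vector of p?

<0, 0, -4>

Write p = c_1 e1 + ... + c_3 e3 and solve for the c_i.
Gaussian elimination on [M | p] yields c = (0, 0, -4).
Check: 0·e1 + 0·e2 - 4e3 = <8, 4, 12>.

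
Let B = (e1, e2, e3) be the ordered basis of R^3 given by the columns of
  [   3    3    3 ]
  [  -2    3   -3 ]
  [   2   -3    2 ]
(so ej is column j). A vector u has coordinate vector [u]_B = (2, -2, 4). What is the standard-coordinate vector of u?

(12, -22, 18)

The coordinates say u = 2e1 - 2e2 + 4e3; adding the scaled basis vectors gives (12, -22, 18).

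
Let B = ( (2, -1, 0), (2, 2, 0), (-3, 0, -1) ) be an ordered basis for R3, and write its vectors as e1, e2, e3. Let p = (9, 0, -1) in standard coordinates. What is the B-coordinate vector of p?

[p]_B is the unique c with M c = p, where M has columns e1, ..., e3.
Solving this 3x3 system gives c = (4, 2, 1).
Check: 4e1 + 2e2 + e3 = (9, 0, -1).

(4, 2, 1)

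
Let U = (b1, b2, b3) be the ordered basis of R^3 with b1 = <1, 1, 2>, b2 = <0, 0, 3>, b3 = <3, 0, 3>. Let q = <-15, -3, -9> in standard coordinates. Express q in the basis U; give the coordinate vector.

<-3, 3, -4>

We seek scalars with c_1 b1 + ... + c_3 b3 = q; equivalently solve M c = q where the columns of M are b1, ..., b3.
Gaussian elimination on [M | q] yields c = (-3, 3, -4).
Check: -3b1 + 3b2 - 4b3 = <-15, -3, -9>.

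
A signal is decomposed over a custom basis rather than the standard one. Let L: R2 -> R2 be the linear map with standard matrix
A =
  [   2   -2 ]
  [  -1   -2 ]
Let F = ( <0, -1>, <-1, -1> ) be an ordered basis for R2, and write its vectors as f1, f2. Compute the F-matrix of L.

[[0, -3], [-2, 0]]

With P the matrix whose columns are f1, f2, [L]_F = P^(-1) A P.
Column by column: L(f1) = A f1 = <2, 2>; its F-coordinates <0, -2> give column 1.
Continuing for each basis vector yields [L]_F = [[0, -3], [-2, 0]].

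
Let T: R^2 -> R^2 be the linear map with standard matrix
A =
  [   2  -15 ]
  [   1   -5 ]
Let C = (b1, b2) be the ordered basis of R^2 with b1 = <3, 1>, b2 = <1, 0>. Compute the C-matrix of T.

With P the matrix whose columns are b1, b2, [T]_C = P^(-1) A P.
Column by column: T(b1) = A b1 = <-9, -2>; its C-coordinates <-2, -3> give column 1.
Continuing for each basis vector yields [T]_C = [[-2, 1], [-3, -1]].

[[-2, 1], [-3, -1]]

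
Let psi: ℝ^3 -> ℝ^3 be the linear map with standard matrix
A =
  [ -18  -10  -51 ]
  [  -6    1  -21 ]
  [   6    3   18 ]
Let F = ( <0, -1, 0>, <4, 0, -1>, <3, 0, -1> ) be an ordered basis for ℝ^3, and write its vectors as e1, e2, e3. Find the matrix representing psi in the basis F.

[[1, 3, -3], [1, -3, -3], [2, -3, 3]]

Let P have columns e1, ..., e3. Then [psi]_F = P^(-1) A P.
Here det P = -1, so P^(-1) is integer; computing A P first and then P^(-1)(A P) gives [[1, 3, -3], [1, -3, -3], [2, -3, 3]].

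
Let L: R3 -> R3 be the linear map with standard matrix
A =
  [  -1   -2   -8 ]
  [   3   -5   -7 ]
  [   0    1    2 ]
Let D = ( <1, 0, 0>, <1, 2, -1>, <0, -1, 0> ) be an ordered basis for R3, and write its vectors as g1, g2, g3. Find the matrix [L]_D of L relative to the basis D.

[[-1, 3, 1], [0, 0, 1], [-3, 0, -3]]

Let P have columns g1, ..., g3. Then [L]_D = P^(-1) A P.
Here det P = -1, so P^(-1) is integer; computing A P first and then P^(-1)(A P) gives [[-1, 3, 1], [0, 0, 1], [-3, 0, -3]].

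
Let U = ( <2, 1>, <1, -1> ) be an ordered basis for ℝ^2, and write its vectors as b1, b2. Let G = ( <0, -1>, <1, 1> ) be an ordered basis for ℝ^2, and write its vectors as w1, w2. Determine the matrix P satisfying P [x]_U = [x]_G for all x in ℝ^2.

Let M have columns bj and N have columns wj. Then for every x, N [x]_G = x = M [x]_U, so P = N^(-1) M.
Since det N = 1, N^(-1) has integer entries; multiplying gives P = [[1, 2], [2, 1]].

[[1, 2], [2, 1]]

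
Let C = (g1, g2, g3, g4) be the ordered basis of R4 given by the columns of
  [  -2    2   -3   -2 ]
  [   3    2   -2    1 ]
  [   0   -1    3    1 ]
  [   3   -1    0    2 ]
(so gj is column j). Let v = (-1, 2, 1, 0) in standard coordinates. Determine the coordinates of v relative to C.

Write v = c_1 g1 + ... + c_4 g4 and solve for the c_i.
Row-reducing the augmented matrix [M | v] gives c = (1, 1, 1, -1).
Check: g1 + g2 + g3 - g4 = (-1, 2, 1, 0).

(1, 1, 1, -1)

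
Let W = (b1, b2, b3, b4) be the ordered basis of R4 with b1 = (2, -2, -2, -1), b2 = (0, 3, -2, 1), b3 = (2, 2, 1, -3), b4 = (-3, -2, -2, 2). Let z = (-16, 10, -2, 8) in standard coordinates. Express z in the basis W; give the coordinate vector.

We seek scalars with c_1 b1 + ... + c_4 b4 = z; equivalently solve M c = z where the columns of M are b1, ..., b4.
Gaussian elimination on [M | z] yields c = (-4, 2, 2, 4).
Check: -4b1 + 2b2 + 2b3 + 4b4 = (-16, 10, -2, 8).

(-4, 2, 2, 4)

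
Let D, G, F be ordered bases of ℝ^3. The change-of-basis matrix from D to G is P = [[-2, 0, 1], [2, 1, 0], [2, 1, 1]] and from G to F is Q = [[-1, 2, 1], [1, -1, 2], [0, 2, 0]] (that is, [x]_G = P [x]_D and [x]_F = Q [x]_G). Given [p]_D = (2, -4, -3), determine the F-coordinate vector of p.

(4, -13, 0)

Composing the changes, [p]_F = Q P [p]_D.
Q P = [[8, 3, 0], [0, 1, 3], [4, 2, 0]]; applying this to (2, -4, -3) gives (4, -13, 0).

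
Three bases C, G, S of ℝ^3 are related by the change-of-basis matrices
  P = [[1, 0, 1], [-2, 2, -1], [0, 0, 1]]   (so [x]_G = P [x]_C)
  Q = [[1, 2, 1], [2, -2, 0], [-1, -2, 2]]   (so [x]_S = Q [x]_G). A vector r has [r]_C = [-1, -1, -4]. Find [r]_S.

First [r]_G = P [r]_C = [-5, 4, -4].
Then [r]_S = Q [r]_G = [-1, -18, -11].

[-1, -18, -11]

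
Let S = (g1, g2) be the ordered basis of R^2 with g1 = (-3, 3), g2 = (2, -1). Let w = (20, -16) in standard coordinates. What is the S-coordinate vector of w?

We seek scalars with c_1 g1 + c_2 g2 = w; equivalently solve M c = w where the columns of M are g1, g2.
System: -3c_1 + 2c_2 = 20, 3c_1 - c_2 = -16; solving gives c_1 = -4, c_2 = 4.
Check: -4g1 + 4g2 = (20, -16).

(-4, 4)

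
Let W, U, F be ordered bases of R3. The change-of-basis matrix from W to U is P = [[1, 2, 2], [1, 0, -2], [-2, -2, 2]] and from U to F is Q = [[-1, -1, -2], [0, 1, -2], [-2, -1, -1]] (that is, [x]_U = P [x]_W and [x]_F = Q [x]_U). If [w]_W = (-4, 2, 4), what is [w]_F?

Apply P to get U-coordinates (8, -12, 12), then Q to get F-coordinates.
The result is [w]_F = (-20, -36, -16).

(-20, -36, -16)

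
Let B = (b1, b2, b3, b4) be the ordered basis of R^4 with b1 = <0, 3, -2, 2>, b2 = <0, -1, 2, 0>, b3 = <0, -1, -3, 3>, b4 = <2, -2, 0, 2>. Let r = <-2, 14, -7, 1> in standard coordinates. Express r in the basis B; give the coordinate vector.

[r]_B is the unique c with M c = r, where M has columns b1, ..., b4.
Gaussian elimination on [M | r] yields c = (3, -2, -1, -1).
Check: 3b1 - 2b2 - b3 - b4 = <-2, 14, -7, 1>.

<3, -2, -1, -1>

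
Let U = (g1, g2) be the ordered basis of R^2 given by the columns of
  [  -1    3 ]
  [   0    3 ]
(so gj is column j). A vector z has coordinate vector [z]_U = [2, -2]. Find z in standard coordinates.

The coordinates say z = 2g1 - 2g2; adding the scaled basis vectors gives [-8, -6].

[-8, -6]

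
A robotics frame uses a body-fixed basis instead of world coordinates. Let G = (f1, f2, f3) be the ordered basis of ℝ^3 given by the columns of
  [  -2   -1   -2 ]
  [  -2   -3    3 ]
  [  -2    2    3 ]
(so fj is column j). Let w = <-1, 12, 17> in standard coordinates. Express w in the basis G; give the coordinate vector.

<-3, 1, 3>

[w]_G is the unique c with M c = w, where M has columns f1, ..., f3.
Gaussian elimination on [M | w] yields c = (-3, 1, 3).
Check: -3f1 + f2 + 3f3 = <-1, 12, 17>.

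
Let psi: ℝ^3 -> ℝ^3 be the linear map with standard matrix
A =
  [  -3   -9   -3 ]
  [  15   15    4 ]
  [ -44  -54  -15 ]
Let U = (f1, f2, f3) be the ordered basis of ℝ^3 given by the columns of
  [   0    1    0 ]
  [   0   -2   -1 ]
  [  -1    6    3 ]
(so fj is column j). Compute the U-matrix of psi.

With P the matrix whose columns are f1, ..., f3, [psi]_U = P^(-1) A P.
Column by column: psi(f1) = A f1 = <3, -4, 15>; its U-coordinates <-3, 3, -2> give column 1.
Continuing for each basis vector yields [psi]_U = [[-3, -1, 0], [3, -3, 0], [-2, -3, 3]].

[[-3, -1, 0], [3, -3, 0], [-2, -3, 3]]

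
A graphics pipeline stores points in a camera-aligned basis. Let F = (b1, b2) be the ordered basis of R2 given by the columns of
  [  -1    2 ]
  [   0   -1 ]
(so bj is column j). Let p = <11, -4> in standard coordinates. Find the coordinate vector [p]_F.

<-3, 4>

Write p = c_1 b1 + c_2 b2 and solve for the c_i.
System: -c_1 + 2c_2 = 11, 0c_1 - c_2 = -4; solving gives c_1 = -3, c_2 = 4.
Check: -3b1 + 4b2 = <11, -4>.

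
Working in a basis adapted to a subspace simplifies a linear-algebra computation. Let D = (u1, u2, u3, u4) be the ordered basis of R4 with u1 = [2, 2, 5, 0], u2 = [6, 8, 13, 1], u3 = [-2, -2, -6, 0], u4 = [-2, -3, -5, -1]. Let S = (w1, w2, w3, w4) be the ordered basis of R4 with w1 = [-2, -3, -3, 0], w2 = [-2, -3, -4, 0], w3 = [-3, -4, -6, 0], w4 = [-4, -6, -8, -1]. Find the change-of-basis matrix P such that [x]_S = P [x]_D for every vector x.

Take x = uj: its D-coordinates are the j-th standard unit vector, so P e_j — column j of P — equals [uj]_S.
u1 = w1 + w2 - 2w3 + 0·w4, giving column 1 = [1, 1, -2, 0]; repeating for each j gives P = [[1, 1, -2, -1], [1, 1, 0, 0], [-2, -2, 2, 0], [0, -1, 0, 1]].

[[1, 1, -2, -1], [1, 1, 0, 0], [-2, -2, 2, 0], [0, -1, 0, 1]]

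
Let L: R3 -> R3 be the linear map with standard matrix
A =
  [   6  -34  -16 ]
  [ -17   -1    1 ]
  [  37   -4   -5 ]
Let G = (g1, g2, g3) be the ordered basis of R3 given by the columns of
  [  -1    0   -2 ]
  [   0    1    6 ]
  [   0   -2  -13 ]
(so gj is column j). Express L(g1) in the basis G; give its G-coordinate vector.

Compute L(g1) = A g1 = [-6, 17, -37] in standard coordinates.
Then write this in G-coordinates: solve for y in y_1 g1 + ... + y_3 g3 = [-6, 17, -37].
This gives y = [0, -1, 3], which is column 1 of [L]_G.

[0, -1, 3]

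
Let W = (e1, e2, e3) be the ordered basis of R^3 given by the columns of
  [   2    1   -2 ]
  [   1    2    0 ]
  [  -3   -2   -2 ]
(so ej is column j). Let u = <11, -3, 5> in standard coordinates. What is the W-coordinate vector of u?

We seek scalars with c_1 e1 + ... + c_3 e3 = u; equivalently solve M c = u where the columns of M are e1, ..., e3.
Gaussian elimination on [M | u] yields c = (3, -3, -4).
Check: 3e1 - 3e2 - 4e3 = <11, -3, 5>.

<3, -3, -4>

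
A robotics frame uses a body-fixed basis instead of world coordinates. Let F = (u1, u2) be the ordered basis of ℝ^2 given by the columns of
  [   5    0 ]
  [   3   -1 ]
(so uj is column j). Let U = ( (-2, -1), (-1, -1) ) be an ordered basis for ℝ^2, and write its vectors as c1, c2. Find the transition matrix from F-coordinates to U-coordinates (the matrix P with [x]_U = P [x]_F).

[[-2, -1], [-1, 2]]

Let M have columns uj and N have columns cj. Then for every x, N [x]_U = x = M [x]_F, so P = N^(-1) M.
Since det N = 1, N^(-1) has integer entries; multiplying gives P = [[-2, -1], [-1, 2]].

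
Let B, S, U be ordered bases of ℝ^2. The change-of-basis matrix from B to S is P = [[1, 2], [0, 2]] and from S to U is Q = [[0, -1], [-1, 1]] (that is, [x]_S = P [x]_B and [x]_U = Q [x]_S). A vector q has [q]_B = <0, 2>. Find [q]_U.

Composing the changes, [q]_U = Q P [q]_B.
Q P = [[0, -2], [-1, 0]]; applying this to <0, 2> gives <-4, 0>.

<-4, 0>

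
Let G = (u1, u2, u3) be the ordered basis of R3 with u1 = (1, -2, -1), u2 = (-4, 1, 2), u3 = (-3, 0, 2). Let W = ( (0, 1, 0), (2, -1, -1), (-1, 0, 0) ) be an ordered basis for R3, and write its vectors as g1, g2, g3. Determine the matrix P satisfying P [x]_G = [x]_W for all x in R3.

Take x = uj: its G-coordinates are the j-th standard unit vector, so P e_j — column j of P — equals [uj]_W.
u1 = -g1 + g2 + g3, giving column 1 = (-1, 1, 1); repeating for each j gives P = [[-1, -1, -2], [1, -2, -2], [1, 0, -1]].

[[-1, -1, -2], [1, -2, -2], [1, 0, -1]]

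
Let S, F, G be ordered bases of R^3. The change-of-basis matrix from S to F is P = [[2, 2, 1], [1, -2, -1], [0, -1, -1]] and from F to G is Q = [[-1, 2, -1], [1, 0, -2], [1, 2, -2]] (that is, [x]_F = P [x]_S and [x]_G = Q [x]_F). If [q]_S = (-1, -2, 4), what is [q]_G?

(2, 2, 0)

Apply P to get F-coordinates (-2, -1, -2), then Q to get G-coordinates.
The result is [q]_G = (2, 2, 0).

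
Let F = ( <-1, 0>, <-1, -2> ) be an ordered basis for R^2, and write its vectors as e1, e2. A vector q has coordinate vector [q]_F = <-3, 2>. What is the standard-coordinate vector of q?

By definition q = -3e1 + 2e2.
Summing componentwise gives <1, -4>.

<1, -4>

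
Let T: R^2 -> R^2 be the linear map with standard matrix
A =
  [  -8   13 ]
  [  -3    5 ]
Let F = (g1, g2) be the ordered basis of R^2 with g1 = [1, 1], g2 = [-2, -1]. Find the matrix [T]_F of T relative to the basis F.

[[-1, -1], [-3, -2]]

The j-th column of [T]_F is [T(gj)]_F.
T(g1) = A g1 = [5, 2] = -g1 - 3g2, so column 1 is [-1, -3].
Repeating for g2 and assembling the columns gives [[-1, -1], [-3, -2]].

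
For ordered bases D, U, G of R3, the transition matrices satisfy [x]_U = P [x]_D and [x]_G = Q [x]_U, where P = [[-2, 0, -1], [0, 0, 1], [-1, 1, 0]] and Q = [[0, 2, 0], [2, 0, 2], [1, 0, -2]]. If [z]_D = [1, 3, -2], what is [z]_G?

First [z]_U = P [z]_D = [0, -2, 2].
Then [z]_G = Q [z]_U = [-4, 4, -4].

[-4, 4, -4]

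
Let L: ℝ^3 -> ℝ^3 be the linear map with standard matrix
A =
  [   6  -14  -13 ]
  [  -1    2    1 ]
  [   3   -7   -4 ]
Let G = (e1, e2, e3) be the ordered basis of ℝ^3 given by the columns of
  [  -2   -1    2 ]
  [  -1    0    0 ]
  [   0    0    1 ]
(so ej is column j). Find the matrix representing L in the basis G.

[[0, -1, 1], [0, 2, 3], [1, -3, 2]]

Let P have columns e1, ..., e3. Then [L]_G = P^(-1) A P.
Here det P = -1, so P^(-1) is integer; computing A P first and then P^(-1)(A P) gives [[0, -1, 1], [0, 2, 3], [1, -3, 2]].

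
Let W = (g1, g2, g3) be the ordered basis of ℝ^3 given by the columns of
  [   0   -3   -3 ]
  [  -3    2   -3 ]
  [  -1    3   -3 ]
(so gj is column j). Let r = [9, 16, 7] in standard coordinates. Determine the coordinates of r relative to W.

[r]_W is the unique c with M c = r, where M has columns g1, ..., g3.
Solving this 3x3 system gives c = (-4, -1, -2).
Check: -4g1 - g2 - 2g3 = [9, 16, 7].

[-4, -1, -2]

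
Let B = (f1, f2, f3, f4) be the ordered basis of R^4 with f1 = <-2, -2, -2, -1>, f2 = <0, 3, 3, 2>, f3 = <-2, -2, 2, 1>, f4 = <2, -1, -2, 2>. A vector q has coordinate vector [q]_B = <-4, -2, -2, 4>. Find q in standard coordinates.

<20, 2, -10, 6>

By definition q = -4f1 - 2f2 - 2f3 + 4f4.
Summing componentwise gives <20, 2, -10, 6>.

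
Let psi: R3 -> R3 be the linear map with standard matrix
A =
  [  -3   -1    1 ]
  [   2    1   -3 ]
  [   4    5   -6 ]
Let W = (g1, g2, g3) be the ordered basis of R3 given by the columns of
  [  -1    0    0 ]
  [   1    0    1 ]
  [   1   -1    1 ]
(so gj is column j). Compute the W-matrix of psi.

[[-3, 1, 0], [1, -3, -1], [-1, 2, -2]]

With P the matrix whose columns are g1, ..., g3, [psi]_W = P^(-1) A P.
Column by column: psi(g1) = A g1 = [3, -4, -5]; its W-coordinates [-3, 1, -1] give column 1.
Continuing for each basis vector yields [psi]_W = [[-3, 1, 0], [1, -3, -1], [-1, 2, -2]].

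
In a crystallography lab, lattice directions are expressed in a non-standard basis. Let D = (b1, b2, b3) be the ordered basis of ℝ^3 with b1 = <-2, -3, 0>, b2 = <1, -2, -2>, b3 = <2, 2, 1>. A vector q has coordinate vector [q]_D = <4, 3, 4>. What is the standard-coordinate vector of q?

<3, -10, -2>

q = M [q]_D, where M has columns b1, ..., b3.
Carrying out the matrix-vector product, q = <3, -10, -2>.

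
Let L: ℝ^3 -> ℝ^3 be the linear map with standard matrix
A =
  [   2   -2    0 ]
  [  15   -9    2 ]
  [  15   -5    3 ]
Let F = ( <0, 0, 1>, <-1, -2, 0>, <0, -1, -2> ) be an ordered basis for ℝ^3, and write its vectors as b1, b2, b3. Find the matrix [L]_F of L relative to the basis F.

With P the matrix whose columns are b1, ..., b3, [L]_F = P^(-1) A P.
Column by column: L(b1) = A b1 = <0, 2, 3>; its F-coordinates <-1, 0, -2> give column 1.
Continuing for each basis vector yields [L]_F = [[-1, -3, -3], [0, -2, -2], [-2, 1, -1]].

[[-1, -3, -3], [0, -2, -2], [-2, 1, -1]]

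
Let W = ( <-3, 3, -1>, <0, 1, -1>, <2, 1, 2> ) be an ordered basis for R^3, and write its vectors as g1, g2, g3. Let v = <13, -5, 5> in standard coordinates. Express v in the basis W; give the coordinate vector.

<-3, 2, 2>

Write v = c_1 g1 + ... + c_3 g3 and solve for the c_i.
Gaussian elimination on [M | v] yields c = (-3, 2, 2).
Check: -3g1 + 2g2 + 2g3 = <13, -5, 5>.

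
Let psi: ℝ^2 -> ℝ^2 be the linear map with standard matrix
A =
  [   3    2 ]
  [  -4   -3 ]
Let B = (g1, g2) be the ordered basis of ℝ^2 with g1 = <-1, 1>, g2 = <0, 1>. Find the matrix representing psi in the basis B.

[[1, -2], [0, -1]]

With P the matrix whose columns are g1, g2, [psi]_B = P^(-1) A P.
Column by column: psi(g1) = A g1 = <-1, 1>; its B-coordinates <1, 0> give column 1.
Continuing for each basis vector yields [psi]_B = [[1, -2], [0, -1]].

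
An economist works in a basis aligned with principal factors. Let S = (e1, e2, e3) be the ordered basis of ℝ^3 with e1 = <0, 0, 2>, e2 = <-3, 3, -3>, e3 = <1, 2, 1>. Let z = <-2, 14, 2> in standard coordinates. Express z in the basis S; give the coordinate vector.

We seek scalars with c_1 e1 + ... + c_3 e3 = z; equivalently solve M c = z where the columns of M are e1, ..., e3.
Row-reducing the augmented matrix [M | z] gives c = (2, 2, 4).
Check: 2e1 + 2e2 + 4e3 = <-2, 14, 2>.

<2, 2, 4>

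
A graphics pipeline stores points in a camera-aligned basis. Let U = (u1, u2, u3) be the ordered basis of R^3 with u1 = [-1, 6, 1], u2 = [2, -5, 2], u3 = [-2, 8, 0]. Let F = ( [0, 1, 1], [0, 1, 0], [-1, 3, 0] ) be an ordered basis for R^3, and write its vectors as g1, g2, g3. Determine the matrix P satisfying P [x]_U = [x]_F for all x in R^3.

Column j of P is [uj]_F, since P maps U-coordinates to F-coordinates.
Expressing u1 in F: u1 = g1 + 2g2 + g3, so column 1 of P is [1, 2, 1].
Doing the same for each uj gives P = [[1, 2, 0], [2, -1, 2], [1, -2, 2]].

[[1, 2, 0], [2, -1, 2], [1, -2, 2]]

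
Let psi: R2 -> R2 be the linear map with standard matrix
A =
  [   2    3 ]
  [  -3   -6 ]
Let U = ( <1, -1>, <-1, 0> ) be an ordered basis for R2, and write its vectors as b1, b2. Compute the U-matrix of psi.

[[-3, -3], [-2, -1]]

The j-th column of [psi]_U is [psi(bj)]_U.
psi(b1) = A b1 = <-1, 3> = -3b1 - 2b2, so column 1 is <-3, -2>.
Repeating for b2 and assembling the columns gives [[-3, -3], [-2, -1]].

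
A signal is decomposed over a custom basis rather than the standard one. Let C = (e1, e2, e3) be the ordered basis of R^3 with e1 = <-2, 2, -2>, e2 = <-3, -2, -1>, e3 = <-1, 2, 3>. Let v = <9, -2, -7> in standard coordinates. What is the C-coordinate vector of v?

We seek scalars with c_1 e1 + ... + c_3 e3 = v; equivalently solve M c = v where the columns of M are e1, ..., e3.
Row-reducing the augmented matrix [M | v] gives c = (0, -2, -3).
Check: 0·e1 - 2e2 - 3e3 = <9, -2, -7>.

<0, -2, -3>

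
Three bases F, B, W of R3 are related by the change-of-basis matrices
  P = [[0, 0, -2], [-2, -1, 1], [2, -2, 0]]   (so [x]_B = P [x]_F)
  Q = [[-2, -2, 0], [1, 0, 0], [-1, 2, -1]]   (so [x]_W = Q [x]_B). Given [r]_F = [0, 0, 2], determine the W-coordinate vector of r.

Composing the changes, [r]_W = Q P [r]_F.
Q P = [[4, 2, 2], [0, 0, -2], [-6, 0, 4]]; applying this to [0, 0, 2] gives [4, -4, 8].

[4, -4, 8]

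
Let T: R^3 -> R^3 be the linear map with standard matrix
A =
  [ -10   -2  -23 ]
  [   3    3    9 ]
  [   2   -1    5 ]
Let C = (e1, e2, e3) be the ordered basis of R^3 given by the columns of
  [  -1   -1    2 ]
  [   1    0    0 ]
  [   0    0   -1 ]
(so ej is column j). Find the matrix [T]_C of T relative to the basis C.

[[0, -3, -3], [-2, -3, 2], [3, 2, 1]]

Let P have columns e1, ..., e3. Then [T]_C = P^(-1) A P.
Here det P = -1, so P^(-1) is integer; computing A P first and then P^(-1)(A P) gives [[0, -3, -3], [-2, -3, 2], [3, 2, 1]].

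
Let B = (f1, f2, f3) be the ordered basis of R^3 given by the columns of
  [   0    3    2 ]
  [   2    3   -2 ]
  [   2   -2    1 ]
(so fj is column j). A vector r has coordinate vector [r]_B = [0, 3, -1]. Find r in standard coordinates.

The coordinates say r = 0·f1 + 3f2 - f3; adding the scaled basis vectors gives [7, 11, -7].

[7, 11, -7]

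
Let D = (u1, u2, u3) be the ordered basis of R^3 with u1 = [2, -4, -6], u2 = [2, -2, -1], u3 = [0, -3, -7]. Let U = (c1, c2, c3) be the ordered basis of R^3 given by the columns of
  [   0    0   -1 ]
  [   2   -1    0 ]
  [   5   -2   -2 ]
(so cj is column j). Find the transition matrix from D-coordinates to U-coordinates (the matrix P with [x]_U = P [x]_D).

Let M have columns uj and N have columns cj. Then for every x, N [x]_U = x = M [x]_D, so P = N^(-1) M.
Since det N = -1, N^(-1) has integer entries; multiplying gives P = [[-2, -1, -1], [0, 0, 1], [-2, -2, 0]].

[[-2, -1, -1], [0, 0, 1], [-2, -2, 0]]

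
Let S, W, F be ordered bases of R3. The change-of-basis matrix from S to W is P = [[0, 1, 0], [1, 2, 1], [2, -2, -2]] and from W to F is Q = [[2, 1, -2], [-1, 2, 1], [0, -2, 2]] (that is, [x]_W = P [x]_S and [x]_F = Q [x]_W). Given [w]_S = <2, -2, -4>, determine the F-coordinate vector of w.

<-42, 6, 44>

First [w]_W = P [w]_S = <-2, -6, 16>.
Then [w]_F = Q [w]_W = <-42, 6, 44>.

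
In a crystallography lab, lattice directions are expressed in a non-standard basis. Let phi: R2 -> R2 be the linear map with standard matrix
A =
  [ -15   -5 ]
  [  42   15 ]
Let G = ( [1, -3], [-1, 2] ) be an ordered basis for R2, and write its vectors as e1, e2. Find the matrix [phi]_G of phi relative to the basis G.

Let P have columns e1, e2. Then [phi]_G = P^(-1) A P.
Here det P = -1, so P^(-1) is integer; computing A P first and then P^(-1)(A P) gives [[3, 2], [3, -3]].

[[3, 2], [3, -3]]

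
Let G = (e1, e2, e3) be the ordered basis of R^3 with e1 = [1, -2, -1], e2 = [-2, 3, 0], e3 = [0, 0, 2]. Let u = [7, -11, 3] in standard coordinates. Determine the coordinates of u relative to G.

[1, -3, 2]

Write u = c_1 e1 + ... + c_3 e3 and solve for the c_i.
Solving this 3x3 system gives c = (1, -3, 2).
Check: e1 - 3e2 + 2e3 = [7, -11, 3].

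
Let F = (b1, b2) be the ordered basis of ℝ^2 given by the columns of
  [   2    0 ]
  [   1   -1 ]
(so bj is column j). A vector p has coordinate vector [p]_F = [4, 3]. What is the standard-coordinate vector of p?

The coordinates say p = 4b1 + 3b2; adding the scaled basis vectors gives [8, 1].

[8, 1]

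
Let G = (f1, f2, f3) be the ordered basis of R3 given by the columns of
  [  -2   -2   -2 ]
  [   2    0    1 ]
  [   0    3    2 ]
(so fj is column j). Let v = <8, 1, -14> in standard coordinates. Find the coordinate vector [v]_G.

Write v = c_1 f1 + ... + c_3 f3 and solve for the c_i.
Gaussian elimination on [M | v] yields c = (1, -4, -1).
Check: f1 - 4f2 - f3 = <8, 1, -14>.

<1, -4, -1>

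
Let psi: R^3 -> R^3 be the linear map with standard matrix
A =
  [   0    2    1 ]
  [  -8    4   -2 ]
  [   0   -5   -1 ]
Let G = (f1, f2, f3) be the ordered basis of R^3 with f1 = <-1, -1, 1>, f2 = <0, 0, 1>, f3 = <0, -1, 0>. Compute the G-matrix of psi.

Let P have columns f1, ..., f3. Then [psi]_G = P^(-1) A P.
Here det P = -1, so P^(-1) is integer; computing A P first and then P^(-1)(A P) gives [[1, -1, 2], [3, 0, 3], [-3, 3, 2]].

[[1, -1, 2], [3, 0, 3], [-3, 3, 2]]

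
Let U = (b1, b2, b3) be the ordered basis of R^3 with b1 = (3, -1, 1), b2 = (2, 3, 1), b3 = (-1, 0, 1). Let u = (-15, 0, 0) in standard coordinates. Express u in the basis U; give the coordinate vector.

(-3, -1, 4)

We seek scalars with c_1 b1 + ... + c_3 b3 = u; equivalently solve M c = u where the columns of M are b1, ..., b3.
Gaussian elimination on [M | u] yields c = (-3, -1, 4).
Check: -3b1 - b2 + 4b3 = (-15, 0, 0).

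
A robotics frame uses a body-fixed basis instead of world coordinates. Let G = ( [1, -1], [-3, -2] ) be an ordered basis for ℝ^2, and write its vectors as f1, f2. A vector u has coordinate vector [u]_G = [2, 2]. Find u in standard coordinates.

[-4, -6]

u = M [u]_G, where M has columns f1, f2.
Carrying out the matrix-vector product, u = [-4, -6].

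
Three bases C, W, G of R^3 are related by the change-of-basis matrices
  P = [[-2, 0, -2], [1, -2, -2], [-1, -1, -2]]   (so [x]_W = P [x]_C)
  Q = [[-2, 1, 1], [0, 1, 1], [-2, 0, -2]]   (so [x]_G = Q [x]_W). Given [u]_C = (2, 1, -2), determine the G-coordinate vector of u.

First [u]_W = P [u]_C = (0, 4, 1).
Then [u]_G = Q [u]_W = (5, 5, -2).

(5, 5, -2)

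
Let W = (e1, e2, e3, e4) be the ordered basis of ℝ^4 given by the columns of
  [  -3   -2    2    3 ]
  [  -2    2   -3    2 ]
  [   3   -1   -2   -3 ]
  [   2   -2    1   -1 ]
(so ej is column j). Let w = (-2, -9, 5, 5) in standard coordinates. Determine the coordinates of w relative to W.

[w]_W is the unique c with M c = w, where M has columns e1, ..., e4.
Solving this 4x4 system gives c = (0, -1, 1, -2).
Check: 0·e1 - e2 + e3 - 2e4 = (-2, -9, 5, 5).

(0, -1, 1, -2)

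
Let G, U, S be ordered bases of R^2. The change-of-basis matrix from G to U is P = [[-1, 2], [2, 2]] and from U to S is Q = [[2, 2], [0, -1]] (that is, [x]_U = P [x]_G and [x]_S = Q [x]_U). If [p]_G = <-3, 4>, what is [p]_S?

Composing the changes, [p]_S = Q P [p]_G.
Q P = [[2, 8], [-2, -2]]; applying this to <-3, 4> gives <26, -2>.

<26, -2>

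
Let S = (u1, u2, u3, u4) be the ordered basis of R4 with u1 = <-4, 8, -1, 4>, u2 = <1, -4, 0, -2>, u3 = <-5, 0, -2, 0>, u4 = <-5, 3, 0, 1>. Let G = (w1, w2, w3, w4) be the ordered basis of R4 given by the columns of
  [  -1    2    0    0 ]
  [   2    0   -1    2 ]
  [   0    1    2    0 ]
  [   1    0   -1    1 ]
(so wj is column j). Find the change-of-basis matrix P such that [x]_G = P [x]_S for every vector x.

[[2, -1, 1, 1], [-1, 0, -2, -2], [0, 0, 0, 1], [2, -1, -1, 1]]

Take x = uj: its S-coordinates are the j-th standard unit vector, so P e_j — column j of P — equals [uj]_G.
u1 = 2w1 - w2 + 0·w3 + 2w4, giving column 1 = <2, -1, 0, 2>; repeating for each j gives P = [[2, -1, 1, 1], [-1, 0, -2, -2], [0, 0, 0, 1], [2, -1, -1, 1]].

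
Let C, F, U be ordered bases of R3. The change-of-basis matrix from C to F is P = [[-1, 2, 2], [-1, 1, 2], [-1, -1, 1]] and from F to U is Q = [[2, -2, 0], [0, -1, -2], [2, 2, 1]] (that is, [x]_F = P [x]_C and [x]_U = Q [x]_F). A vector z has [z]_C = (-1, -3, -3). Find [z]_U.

Apply P to get F-coordinates (-11, -8, 1), then Q to get U-coordinates.
The result is [z]_U = (-6, 6, -37).

(-6, 6, -37)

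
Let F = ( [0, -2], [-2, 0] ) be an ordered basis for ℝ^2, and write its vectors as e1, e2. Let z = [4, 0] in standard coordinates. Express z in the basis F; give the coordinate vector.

Write z = c_1 e1 + c_2 e2 and solve for the c_i.
System: 0c_1 - 2c_2 = 4, -2c_1 + 0c_2 = 0; solving gives c_1 = 0, c_2 = -2.
Check: 0·e1 - 2e2 = [4, 0].

[0, -2]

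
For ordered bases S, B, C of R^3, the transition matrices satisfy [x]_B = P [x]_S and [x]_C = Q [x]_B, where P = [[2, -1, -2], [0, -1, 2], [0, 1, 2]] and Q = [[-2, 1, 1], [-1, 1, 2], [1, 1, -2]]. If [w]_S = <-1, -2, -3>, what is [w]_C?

First [w]_B = P [w]_S = <6, -4, -8>.
Then [w]_C = Q [w]_B = <-24, -26, 18>.

<-24, -26, 18>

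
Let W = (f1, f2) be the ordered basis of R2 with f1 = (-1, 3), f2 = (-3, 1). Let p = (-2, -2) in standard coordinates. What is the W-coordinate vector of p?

Write p = c_1 f1 + c_2 f2 and solve for the c_i.
System: -c_1 - 3c_2 = -2, 3c_1 + c_2 = -2; solving gives c_1 = -1, c_2 = 1.
Check: -f1 + f2 = (-2, -2).

(-1, 1)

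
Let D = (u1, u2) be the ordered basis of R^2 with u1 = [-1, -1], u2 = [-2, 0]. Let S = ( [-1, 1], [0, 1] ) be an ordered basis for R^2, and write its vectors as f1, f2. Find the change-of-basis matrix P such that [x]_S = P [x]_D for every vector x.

Take x = uj: its D-coordinates are the j-th standard unit vector, so P e_j — column j of P — equals [uj]_S.
u1 = f1 - 2f2, giving column 1 = [1, -2]; repeating for each j gives P = [[1, 2], [-2, -2]].

[[1, 2], [-2, -2]]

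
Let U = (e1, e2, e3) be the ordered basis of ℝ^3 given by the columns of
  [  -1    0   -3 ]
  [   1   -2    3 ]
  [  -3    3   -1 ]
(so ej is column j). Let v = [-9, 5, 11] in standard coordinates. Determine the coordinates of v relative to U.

[v]_U is the unique c with M c = v, where M has columns e1, ..., e3.
Solving this 3x3 system gives c = (-3, 2, 4).
Check: -3e1 + 2e2 + 4e3 = [-9, 5, 11].

[-3, 2, 4]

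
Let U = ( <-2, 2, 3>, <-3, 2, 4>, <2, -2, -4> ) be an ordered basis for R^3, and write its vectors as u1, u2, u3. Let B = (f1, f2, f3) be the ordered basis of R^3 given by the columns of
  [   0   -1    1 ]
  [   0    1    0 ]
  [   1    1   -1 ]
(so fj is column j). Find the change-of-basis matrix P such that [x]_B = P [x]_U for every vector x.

[[1, 1, -2], [2, 2, -2], [0, -1, 0]]

Let M have columns uj and N have columns fj. Then for every x, N [x]_B = x = M [x]_U, so P = N^(-1) M.
Since det N = -1, N^(-1) has integer entries; multiplying gives P = [[1, 1, -2], [2, 2, -2], [0, -1, 0]].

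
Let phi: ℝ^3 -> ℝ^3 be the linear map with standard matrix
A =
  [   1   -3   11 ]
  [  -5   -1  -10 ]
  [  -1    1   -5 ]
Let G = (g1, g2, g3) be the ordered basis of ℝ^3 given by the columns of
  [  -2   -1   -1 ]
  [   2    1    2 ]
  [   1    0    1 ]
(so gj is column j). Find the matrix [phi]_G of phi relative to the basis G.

With P the matrix whose columns are g1, ..., g3, [phi]_G = P^(-1) A P.
Column by column: phi(g1) = A g1 = <3, -2, -1>; its G-coordinates <-2, 0, 1> give column 1.
Continuing for each basis vector yields [phi]_G = [[-2, 2, 1], [0, 0, -3], [1, 0, -3]].

[[-2, 2, 1], [0, 0, -3], [1, 0, -3]]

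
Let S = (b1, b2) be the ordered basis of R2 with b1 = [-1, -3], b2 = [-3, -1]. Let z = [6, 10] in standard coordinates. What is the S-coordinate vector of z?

[-3, -1]

We seek scalars with c_1 b1 + c_2 b2 = z; equivalently solve M c = z where the columns of M are b1, b2.
System: -c_1 - 3c_2 = 6, -3c_1 - c_2 = 10; solving gives c_1 = -3, c_2 = -1.
Check: -3b1 - b2 = [6, 10].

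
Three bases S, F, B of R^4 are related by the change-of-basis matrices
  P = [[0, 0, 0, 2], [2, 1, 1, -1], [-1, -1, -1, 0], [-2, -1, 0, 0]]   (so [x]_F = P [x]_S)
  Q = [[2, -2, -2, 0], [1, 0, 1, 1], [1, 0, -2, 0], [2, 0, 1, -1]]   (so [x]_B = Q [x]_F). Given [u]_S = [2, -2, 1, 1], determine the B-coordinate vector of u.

[2, -1, 4, 5]

First [u]_F = P [u]_S = [2, 2, -1, -2].
Then [u]_B = Q [u]_F = [2, -1, 4, 5].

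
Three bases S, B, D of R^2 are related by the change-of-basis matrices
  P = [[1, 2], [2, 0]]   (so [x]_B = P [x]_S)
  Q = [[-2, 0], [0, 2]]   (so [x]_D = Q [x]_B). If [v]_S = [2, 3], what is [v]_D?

Apply P to get B-coordinates [8, 4], then Q to get D-coordinates.
The result is [v]_D = [-16, 8].

[-16, 8]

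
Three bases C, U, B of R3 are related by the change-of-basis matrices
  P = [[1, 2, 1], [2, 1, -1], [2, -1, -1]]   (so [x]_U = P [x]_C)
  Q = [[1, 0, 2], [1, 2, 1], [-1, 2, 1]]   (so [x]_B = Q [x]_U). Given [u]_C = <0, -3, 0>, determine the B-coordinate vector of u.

<0, -9, 3>

Apply P to get U-coordinates <-6, -3, 3>, then Q to get B-coordinates.
The result is [u]_B = <0, -9, 3>.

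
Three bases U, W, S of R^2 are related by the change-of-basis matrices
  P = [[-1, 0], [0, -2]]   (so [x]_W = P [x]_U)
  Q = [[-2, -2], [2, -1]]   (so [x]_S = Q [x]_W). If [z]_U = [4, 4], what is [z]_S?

[24, 0]

Apply P to get W-coordinates [-4, -8], then Q to get S-coordinates.
The result is [z]_S = [24, 0].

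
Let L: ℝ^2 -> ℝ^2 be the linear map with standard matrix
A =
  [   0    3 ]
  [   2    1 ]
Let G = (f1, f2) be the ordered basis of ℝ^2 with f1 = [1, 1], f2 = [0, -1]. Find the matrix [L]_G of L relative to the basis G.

[[3, -3], [0, -2]]

The j-th column of [L]_G is [L(fj)]_G.
L(f1) = A f1 = [3, 3] = 3f1 + 0·f2, so column 1 is [3, 0].
Repeating for f2 and assembling the columns gives [[3, -3], [0, -2]].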